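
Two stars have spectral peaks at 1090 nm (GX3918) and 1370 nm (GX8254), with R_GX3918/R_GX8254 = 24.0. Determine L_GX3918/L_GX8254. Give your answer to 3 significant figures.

1.44×10^3

Wien's law gives T ∝ 1/λ_max, so T_GX3918/T_GX8254 = λ_GX8254/λ_GX3918 = 1370/1090 = 1.257.
Then L ∝ R²T⁴ gives L_GX3918/L_GX8254 = (24.0)² × (1.257)⁴ = 576.0 × 2.496 = 1437.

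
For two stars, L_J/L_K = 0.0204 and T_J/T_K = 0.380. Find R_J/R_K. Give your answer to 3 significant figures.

L ∝ R²T⁴ gives R ∝ √L / T², so
R_J/R_K = √(0.0204) / (0.380)² = 0.1428 / 0.1444 = 0.9891.

0.989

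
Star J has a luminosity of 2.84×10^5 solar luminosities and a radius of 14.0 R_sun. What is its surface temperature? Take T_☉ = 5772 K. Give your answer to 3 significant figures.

T/T_☉ = (L/L_☉)^(1/4) / (R/R_☉)^(1/2)
T = 5772 × (2.84×10^5)^(1/4) / √(14.0) = 5772 × 23.08 / 3.742 = 3.561×10^4 K.

3.56×10^4 K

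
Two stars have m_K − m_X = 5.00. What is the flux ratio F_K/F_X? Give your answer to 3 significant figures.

F_K/F_X = 10^(−(m_K − m_X)/2.5) = 10^(-5.00/2.5) = 10^-2.000 = 0.01000.

0.0100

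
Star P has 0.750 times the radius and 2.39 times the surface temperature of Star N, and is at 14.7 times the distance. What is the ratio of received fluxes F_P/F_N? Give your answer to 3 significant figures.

L_P/L_N = (R_P/R_N)²(T_P/T_N)⁴ = (0.750)² × (2.39)⁴ = 18.35.
F_P/F_N = (L_P/L_N)/(d_P/d_N)² = 18.35 / (14.7)² = 0.08493.

0.0849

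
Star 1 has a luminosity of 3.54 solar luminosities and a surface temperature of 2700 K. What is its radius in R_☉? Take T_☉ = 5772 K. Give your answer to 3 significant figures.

R/R_☉ = √(L/L_☉) / (T/T_☉)² = √(3.54) / (0.4678)²
       = 1.881 / 0.2188 = 8.599.

8.60 R_☉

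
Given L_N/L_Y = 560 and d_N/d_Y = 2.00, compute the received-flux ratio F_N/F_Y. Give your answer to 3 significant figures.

F = L/(4πd²), so F_N/F_Y = (L_N/L_Y) / (d_N/d_Y)²
= 560 / (2.00)² = 560 / 4.000 = 140.0.

140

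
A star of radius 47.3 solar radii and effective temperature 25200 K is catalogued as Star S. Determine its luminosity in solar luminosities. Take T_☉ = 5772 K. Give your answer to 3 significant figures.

8.13×10^5 solar luminosities

L/L_☉ = (R/R_☉)² (T/T_☉)⁴ = (47.3)² × (25200/5772)⁴
       = 2237 × (4.366)⁴ = 2237 × 363.3 = 8.129×10^5.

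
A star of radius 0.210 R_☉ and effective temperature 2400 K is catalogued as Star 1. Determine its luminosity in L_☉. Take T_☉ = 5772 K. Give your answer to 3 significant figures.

0.00132 L_☉

L/L_☉ = (R/R_☉)² (T/T_☉)⁴ = (0.210)² × (2400/5772)⁴
       = 0.04410 × (0.4158)⁴ = 0.04410 × 0.02989 = 0.001318.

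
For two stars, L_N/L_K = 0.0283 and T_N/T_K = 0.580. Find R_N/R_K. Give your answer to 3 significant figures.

L ∝ R²T⁴ gives R ∝ √L / T², so
R_N/R_K = √(0.0283) / (0.580)² = 0.1682 / 0.3364 = 0.5001.

0.500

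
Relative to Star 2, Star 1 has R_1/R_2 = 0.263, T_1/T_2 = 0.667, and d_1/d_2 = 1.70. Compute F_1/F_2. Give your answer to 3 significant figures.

L_1/L_2 = (R_1/R_2)²(T_1/T_2)⁴ = (0.263)² × (0.667)⁴ = 0.01369.
F_1/F_2 = (L_1/L_2)/(d_1/d_2)² = 0.01369 / (1.70)² = 0.004737.

0.00474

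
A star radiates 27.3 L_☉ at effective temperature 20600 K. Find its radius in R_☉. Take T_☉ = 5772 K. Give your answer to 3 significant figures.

0.410 R_☉

R/R_☉ = √(L/L_☉) / (T/T_☉)² = √(27.3) / (3.569)²
       = 5.225 / 12.74 = 0.4102.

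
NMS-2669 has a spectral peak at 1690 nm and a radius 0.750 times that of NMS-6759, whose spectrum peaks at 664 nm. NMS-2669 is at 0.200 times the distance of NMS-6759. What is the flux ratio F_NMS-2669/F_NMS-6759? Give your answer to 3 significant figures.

Wien's law: T_NMS-2669/T_NMS-6759 = λ_NMS-6759/λ_NMS-2669 = 664/1690 = 0.3929.
L_NMS-2669/L_NMS-6759 = (R_NMS-2669/R_NMS-6759)²(T_NMS-2669/T_NMS-6759)⁴ = (0.750)²(0.3929)⁴ = 0.01340.
F_NMS-2669/F_NMS-6759 = (L_NMS-2669/L_NMS-6759)/(d_NMS-2669/d_NMS-6759)² = 0.01340/(0.200)² = 0.3351.

0.335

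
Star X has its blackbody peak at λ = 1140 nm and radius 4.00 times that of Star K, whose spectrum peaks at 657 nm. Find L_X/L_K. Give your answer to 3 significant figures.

Wien's law gives T ∝ 1/λ_max, so T_X/T_K = λ_K/λ_X = 657/1140 = 0.5763.
Then L ∝ R²T⁴ gives L_X/L_K = (4.00)² × (0.5763)⁴ = 16.00 × 0.1103 = 1.765.

1.77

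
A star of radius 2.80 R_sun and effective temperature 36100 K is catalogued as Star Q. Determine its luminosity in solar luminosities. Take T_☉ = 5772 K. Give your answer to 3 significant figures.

1.20×10^4 solar luminosities

L/L_☉ = (R/R_☉)² (T/T_☉)⁴ = (2.80)² × (36100/5772)⁴
       = 7.840 × (6.254)⁴ = 7.840 × 1530 = 1.200×10^4.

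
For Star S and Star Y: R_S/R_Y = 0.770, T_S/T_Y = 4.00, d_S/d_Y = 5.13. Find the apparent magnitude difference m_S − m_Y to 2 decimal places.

L_S/L_Y = (0.770)²(4.00)⁴ = 151.8.
F_S/F_Y = (L_S/L_Y)/(d_S/d_Y)² = 151.8/26.32 = 5.767.
m_S − m_Y = −2.5 log₁₀(5.767) = -1.90.

-1.90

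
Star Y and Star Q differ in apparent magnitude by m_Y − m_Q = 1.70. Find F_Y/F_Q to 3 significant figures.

F_Y/F_Q = 10^(−(m_Y − m_Q)/2.5) = 10^(-1.70/2.5) = 10^-0.680 = 0.2089.

0.209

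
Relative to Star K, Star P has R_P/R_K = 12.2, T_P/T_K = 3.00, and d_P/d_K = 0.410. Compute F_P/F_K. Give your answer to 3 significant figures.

L_P/L_K = (R_P/R_K)²(T_P/T_K)⁴ = (12.2)² × (3.00)⁴ = 1.206×10^4.
F_P/F_K = (L_P/L_K)/(d_P/d_K)² = 1.206×10^4 / (0.410)² = 7.172×10^4.

7.17×10^4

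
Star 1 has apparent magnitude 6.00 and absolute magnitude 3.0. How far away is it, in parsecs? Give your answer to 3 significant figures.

m − M = 5 log₁₀(d/10 pc)
6.00 − (3.0) = 3.00 = 5 log₁₀(d/10)
d = 10 × 10^(3.00/5) = 10 × 10^0.600 = 39.81 pc.

39.8 pc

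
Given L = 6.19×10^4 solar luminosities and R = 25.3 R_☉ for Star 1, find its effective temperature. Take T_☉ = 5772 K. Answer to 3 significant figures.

T/T_☉ = (L/L_☉)^(1/4) / (R/R_☉)^(1/2)
T = 5772 × (6.19×10^4)^(1/4) / √(25.3) = 5772 × 15.77 / 5.030 = 1.810×10^4 K.

1.81×10^4 K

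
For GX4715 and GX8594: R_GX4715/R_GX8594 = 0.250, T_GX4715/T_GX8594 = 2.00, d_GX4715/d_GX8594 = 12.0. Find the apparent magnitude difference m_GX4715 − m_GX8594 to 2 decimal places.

5.40

L_GX4715/L_GX8594 = (0.250)²(2.00)⁴ = 1.000.
F_GX4715/F_GX8594 = (L_GX4715/L_GX8594)/(d_GX4715/d_GX8594)² = 1.000/144.0 = 0.006944.
m_GX4715 − m_GX8594 = −2.5 log₁₀(0.006944) = 5.40.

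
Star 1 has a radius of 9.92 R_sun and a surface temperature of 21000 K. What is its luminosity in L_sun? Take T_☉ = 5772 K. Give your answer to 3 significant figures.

L/L_☉ = (R/R_☉)² (T/T_☉)⁴ = (9.92)² × (21000/5772)⁴
       = 98.41 × (3.638)⁴ = 98.41 × 175.2 = 1.724×10^4.

1.72×10^4 L_sun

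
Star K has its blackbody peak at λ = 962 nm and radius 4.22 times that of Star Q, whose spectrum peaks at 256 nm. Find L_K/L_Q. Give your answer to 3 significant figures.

Wien's law gives T ∝ 1/λ_max, so T_K/T_Q = λ_Q/λ_K = 256/962 = 0.2661.
Then L ∝ R²T⁴ gives L_K/L_Q = (4.22)² × (0.2661)⁴ = 17.81 × 0.005015 = 0.08931.

0.0893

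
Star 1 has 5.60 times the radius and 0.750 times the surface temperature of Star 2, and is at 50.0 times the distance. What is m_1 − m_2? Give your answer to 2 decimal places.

L_1/L_2 = (5.60)²(0.750)⁴ = 9.922.
F_1/F_2 = (L_1/L_2)/(d_1/d_2)² = 9.922/2500 = 0.003969.
m_1 − m_2 = −2.5 log₁₀(0.003969) = 6.00.

6.00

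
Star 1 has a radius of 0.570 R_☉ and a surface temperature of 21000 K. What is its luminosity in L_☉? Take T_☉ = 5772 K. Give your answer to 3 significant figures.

L/L_☉ = (R/R_☉)² (T/T_☉)⁴ = (0.570)² × (21000/5772)⁴
       = 0.3249 × (3.638)⁴ = 0.3249 × 175.2 = 56.93.

56.9 L_☉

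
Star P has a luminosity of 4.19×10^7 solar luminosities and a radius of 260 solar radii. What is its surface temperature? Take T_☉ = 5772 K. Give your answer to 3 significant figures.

T/T_☉ = (L/L_☉)^(1/4) / (R/R_☉)^(1/2)
T = 5772 × (4.19×10^7)^(1/4) / √(260) = 5772 × 80.46 / 16.12 = 2.880×10^4 K.

2.88×10^4 K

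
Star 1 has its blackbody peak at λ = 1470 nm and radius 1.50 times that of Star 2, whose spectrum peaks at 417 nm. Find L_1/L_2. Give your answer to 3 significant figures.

0.0146

Wien's law gives T ∝ 1/λ_max, so T_1/T_2 = λ_2/λ_1 = 417/1470 = 0.2837.
Then L ∝ R²T⁴ gives L_1/L_2 = (1.50)² × (0.2837)⁴ = 2.250 × 0.006476 = 0.01457.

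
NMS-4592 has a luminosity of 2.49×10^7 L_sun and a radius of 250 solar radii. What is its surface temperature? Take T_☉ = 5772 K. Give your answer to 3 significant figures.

T/T_☉ = (L/L_☉)^(1/4) / (R/R_☉)^(1/2)
T = 5772 × (2.49×10^7)^(1/4) / √(250) = 5772 × 70.64 / 15.81 = 2.579×10^4 K.

2.58×10^4 K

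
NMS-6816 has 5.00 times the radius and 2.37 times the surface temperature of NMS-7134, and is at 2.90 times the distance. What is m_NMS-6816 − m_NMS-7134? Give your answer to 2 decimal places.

L_NMS-6816/L_NMS-7134 = (5.00)²(2.37)⁴ = 788.7.
F_NMS-6816/F_NMS-7134 = (L_NMS-6816/L_NMS-7134)/(d_NMS-6816/d_NMS-7134)² = 788.7/8.410 = 93.79.
m_NMS-6816 − m_NMS-7134 = −2.5 log₁₀(93.79) = -4.93.

-4.93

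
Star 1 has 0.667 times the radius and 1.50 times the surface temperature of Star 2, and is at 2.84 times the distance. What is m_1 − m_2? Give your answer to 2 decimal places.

1.39

L_1/L_2 = (0.667)²(1.50)⁴ = 2.252.
F_1/F_2 = (L_1/L_2)/(d_1/d_2)² = 2.252/8.066 = 0.2792.
m_1 − m_2 = −2.5 log₁₀(0.2792) = 1.39.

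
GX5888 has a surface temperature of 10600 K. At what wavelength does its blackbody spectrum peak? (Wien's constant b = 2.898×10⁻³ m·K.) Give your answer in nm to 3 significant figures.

λ_max = b/T = 2.898×10⁻³ / 10600 = 2.73×10^-7 m = 273.4 nm.

273 nm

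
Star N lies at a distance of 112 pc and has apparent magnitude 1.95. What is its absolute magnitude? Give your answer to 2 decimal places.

M = m − 5 log₁₀(d/10 pc) = 1.95 − 5 log₁₀(112/10)
  = 1.95 − 5 × 1.049 = 1.95 − 5.25 = -3.30.

-3.30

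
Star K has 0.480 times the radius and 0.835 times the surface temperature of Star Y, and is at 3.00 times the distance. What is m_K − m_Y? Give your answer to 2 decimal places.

4.76

L_K/L_Y = (0.480)²(0.835)⁴ = 0.1120.
F_K/F_Y = (L_K/L_Y)/(d_K/d_Y)² = 0.1120/9.000 = 0.01244.
m_K − m_Y = −2.5 log₁₀(0.01244) = 4.76.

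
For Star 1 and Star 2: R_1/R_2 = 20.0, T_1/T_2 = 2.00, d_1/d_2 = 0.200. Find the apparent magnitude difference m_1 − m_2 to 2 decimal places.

-13.01

L_1/L_2 = (20.0)²(2.00)⁴ = 6400.
F_1/F_2 = (L_1/L_2)/(d_1/d_2)² = 6400/0.04000 = 1.600×10^5.
m_1 − m_2 = −2.5 log₁₀(1.600×10^5) = -13.01.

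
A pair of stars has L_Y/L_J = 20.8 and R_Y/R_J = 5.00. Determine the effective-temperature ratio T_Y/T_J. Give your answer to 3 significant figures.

0.955

L ∝ R²T⁴ gives T ∝ (L/R²)^(1/4), so
T_Y/T_J = (20.8 / 5.00²)^(1/4) = (0.8320)^(1/4) = 0.9551.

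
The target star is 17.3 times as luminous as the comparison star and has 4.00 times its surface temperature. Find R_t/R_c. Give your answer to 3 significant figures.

L ∝ R²T⁴ gives R ∝ √L / T², so
R_t/R_c = √(17.3) / (4.00)² = 4.159 / 16.00 = 0.2600.

0.260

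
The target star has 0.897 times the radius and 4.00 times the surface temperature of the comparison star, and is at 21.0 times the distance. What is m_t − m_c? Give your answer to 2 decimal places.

0.83

L_t/L_c = (0.897)²(4.00)⁴ = 206.0.
F_t/F_c = (L_t/L_c)/(d_t/d_c)² = 206.0/441.0 = 0.4671.
m_t − m_c = −2.5 log₁₀(0.4671) = 0.83.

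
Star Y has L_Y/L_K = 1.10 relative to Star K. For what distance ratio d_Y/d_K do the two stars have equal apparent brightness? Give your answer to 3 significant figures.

Equal flux requires L_Y/d_Y² = L_K/d_K², so d_Y/d_K = √(L_Y/L_K)
= √(1.10) = 1.049.

1.05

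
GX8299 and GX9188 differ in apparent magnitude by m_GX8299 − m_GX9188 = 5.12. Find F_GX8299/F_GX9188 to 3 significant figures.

0.00895

F_GX8299/F_GX9188 = 10^(−(m_GX8299 − m_GX9188)/2.5) = 10^(-5.12/2.5) = 10^-2.048 = 0.008954.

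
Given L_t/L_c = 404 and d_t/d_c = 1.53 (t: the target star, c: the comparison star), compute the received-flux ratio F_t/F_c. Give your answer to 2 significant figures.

1.7×10^2

F = L/(4πd²), so F_t/F_c = (L_t/L_c) / (d_t/d_c)²
= 404 / (1.53)² = 404 / 2.341 = 172.6.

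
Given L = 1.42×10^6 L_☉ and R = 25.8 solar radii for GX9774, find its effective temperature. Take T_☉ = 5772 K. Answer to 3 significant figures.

3.92×10^4 K

T/T_☉ = (L/L_☉)^(1/4) / (R/R_☉)^(1/2)
T = 5772 × (1.42×10^6)^(1/4) / √(25.8) = 5772 × 34.52 / 5.079 = 3.923×10^4 K.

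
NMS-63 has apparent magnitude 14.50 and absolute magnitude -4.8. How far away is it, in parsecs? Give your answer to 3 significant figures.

m − M = 5 log₁₀(d/10 pc)
14.50 − (-4.8) = 19.30 = 5 log₁₀(d/10)
d = 10 × 10^(19.30/5) = 10 × 10^3.860 = 7.244×10^4 pc.

7.24×10^4 pc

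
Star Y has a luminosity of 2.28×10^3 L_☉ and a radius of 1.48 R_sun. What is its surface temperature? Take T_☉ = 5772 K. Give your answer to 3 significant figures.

T/T_☉ = (L/L_☉)^(1/4) / (R/R_☉)^(1/2)
T = 5772 × (2.28×10^3)^(1/4) / √(1.48) = 5772 × 6.910 / 1.217 = 3.279×10^4 K.

3.28×10^4 K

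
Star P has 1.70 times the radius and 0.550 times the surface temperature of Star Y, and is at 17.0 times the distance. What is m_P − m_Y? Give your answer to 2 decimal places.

7.60

L_P/L_Y = (1.70)²(0.550)⁴ = 0.2645.
F_P/F_Y = (L_P/L_Y)/(d_P/d_Y)² = 0.2645/289.0 = 9.151×10^-4.
m_P − m_Y = −2.5 log₁₀(9.151×10^-4) = 7.60.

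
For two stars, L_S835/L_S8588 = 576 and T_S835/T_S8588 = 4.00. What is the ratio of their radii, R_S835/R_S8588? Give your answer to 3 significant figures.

L ∝ R²T⁴ gives R ∝ √L / T², so
R_S835/R_S8588 = √(576) / (4.00)² = 24.00 / 16.00 = 1.500.

1.50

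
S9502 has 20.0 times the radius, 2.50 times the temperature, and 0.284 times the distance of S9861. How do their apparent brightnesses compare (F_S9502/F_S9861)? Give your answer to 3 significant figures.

L_S9502/L_S9861 = (R_S9502/R_S9861)²(T_S9502/T_S9861)⁴ = (20.0)² × (2.50)⁴ = 1.562×10^4.
F_S9502/F_S9861 = (L_S9502/L_S9861)/(d_S9502/d_S9861)² = 1.562×10^4 / (0.284)² = 1.937×10^5.

1.94×10^5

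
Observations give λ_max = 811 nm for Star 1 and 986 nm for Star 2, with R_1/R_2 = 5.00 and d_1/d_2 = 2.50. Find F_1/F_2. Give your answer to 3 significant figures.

Wien's law: T_1/T_2 = λ_2/λ_1 = 986/811 = 1.216.
L_1/L_2 = (R_1/R_2)²(T_1/T_2)⁴ = (5.00)²(1.216)⁴ = 54.62.
F_1/F_2 = (L_1/L_2)/(d_1/d_2)² = 54.62/(2.50)² = 8.739.

8.74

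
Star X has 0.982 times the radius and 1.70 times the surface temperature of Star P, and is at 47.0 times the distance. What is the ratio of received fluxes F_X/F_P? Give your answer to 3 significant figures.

0.00365

L_X/L_P = (R_X/R_P)²(T_X/T_P)⁴ = (0.982)² × (1.70)⁴ = 8.054.
F_X/F_P = (L_X/L_P)/(d_X/d_P)² = 8.054 / (47.0)² = 0.003646.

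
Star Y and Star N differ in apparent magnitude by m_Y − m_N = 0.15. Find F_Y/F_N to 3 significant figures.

F_Y/F_N = 10^(−(m_Y − m_N)/2.5) = 10^(-0.15/2.5) = 10^-0.060 = 0.8710.

0.871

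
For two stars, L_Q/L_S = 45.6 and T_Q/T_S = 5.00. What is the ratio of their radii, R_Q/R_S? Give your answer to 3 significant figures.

L ∝ R²T⁴ gives R ∝ √L / T², so
R_Q/R_S = √(45.6) / (5.00)² = 6.753 / 25.00 = 0.2701.

0.270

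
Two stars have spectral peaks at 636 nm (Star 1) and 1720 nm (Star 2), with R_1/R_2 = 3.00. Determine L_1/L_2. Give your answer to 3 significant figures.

481

Wien's law gives T ∝ 1/λ_max, so T_1/T_2 = λ_2/λ_1 = 1720/636 = 2.704.
Then L ∝ R²T⁴ gives L_1/L_2 = (3.00)² × (2.704)⁴ = 9.000 × 53.49 = 481.4.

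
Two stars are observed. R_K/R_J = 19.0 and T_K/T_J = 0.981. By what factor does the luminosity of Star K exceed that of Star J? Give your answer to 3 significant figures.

334

From the Stefan–Boltzmann law, L ∝ R²T⁴, so
L_K/L_J = (R_K/R_J)² (T_K/T_J)⁴ = (19.0)² × (0.981)⁴ = 361.0 × 0.9261 = 334.3.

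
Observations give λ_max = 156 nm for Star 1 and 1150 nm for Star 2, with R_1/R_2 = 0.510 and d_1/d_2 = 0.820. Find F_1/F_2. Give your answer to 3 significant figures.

Wien's law: T_1/T_2 = λ_2/λ_1 = 1150/156 = 7.372.
L_1/L_2 = (R_1/R_2)²(T_1/T_2)⁴ = (0.510)²(7.372)⁴ = 768.1.
F_1/F_2 = (L_1/L_2)/(d_1/d_2)² = 768.1/(0.820)² = 1142.

1.14×10^3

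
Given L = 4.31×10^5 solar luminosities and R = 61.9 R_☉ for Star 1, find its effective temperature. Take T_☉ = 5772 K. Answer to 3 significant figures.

T/T_☉ = (L/L_☉)^(1/4) / (R/R_☉)^(1/2)
T = 5772 × (4.31×10^5)^(1/4) / √(61.9) = 5772 × 25.62 / 7.868 = 1.880×10^4 K.

1.88×10^4 K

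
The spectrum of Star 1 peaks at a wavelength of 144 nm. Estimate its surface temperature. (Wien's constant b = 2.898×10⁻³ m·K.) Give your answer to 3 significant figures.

2.01×10^4 K

T = b/λ_max = 2.898×10⁻³ / (144×10⁻⁹) = 2.012×10^4 K.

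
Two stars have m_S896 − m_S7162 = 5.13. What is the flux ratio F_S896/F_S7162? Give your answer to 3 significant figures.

F_S896/F_S7162 = 10^(−(m_S896 − m_S7162)/2.5) = 10^(-5.13/2.5) = 10^-2.052 = 0.008872.

0.00887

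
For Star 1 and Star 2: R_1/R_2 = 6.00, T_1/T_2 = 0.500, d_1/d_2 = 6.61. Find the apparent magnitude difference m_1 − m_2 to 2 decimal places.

L_1/L_2 = (6.00)²(0.500)⁴ = 2.250.
F_1/F_2 = (L_1/L_2)/(d_1/d_2)² = 2.250/43.69 = 0.05150.
m_1 − m_2 = −2.5 log₁₀(0.05150) = 3.22.

3.22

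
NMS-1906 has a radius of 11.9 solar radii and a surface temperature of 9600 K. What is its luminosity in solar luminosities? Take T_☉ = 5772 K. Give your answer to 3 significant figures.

L/L_☉ = (R/R_☉)² (T/T_☉)⁴ = (11.9)² × (9600/5772)⁴
       = 141.6 × (1.663)⁴ = 141.6 × 7.652 = 1084.

1.08×10^3 solar luminosities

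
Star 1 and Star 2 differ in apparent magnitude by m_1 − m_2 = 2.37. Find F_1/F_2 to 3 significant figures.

F_1/F_2 = 10^(−(m_1 − m_2)/2.5) = 10^(-2.37/2.5) = 10^-0.948 = 0.1127.

0.113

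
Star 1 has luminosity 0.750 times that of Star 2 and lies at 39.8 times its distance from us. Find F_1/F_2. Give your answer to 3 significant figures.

4.73×10^-4

F = L/(4πd²), so F_1/F_2 = (L_1/L_2) / (d_1/d_2)²
= 0.750 / (39.8)² = 0.750 / 1584 = 4.735×10^-4.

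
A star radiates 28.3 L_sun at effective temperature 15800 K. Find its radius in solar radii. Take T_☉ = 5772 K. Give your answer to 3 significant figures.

0.710 solar radii

R/R_☉ = √(L/L_☉) / (T/T_☉)² = √(28.3) / (2.737)²
       = 5.320 / 7.493 = 0.7100.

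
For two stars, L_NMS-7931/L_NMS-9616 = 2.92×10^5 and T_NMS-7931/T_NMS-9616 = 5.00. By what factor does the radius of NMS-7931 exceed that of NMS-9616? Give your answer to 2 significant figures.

22

L ∝ R²T⁴ gives R ∝ √L / T², so
R_NMS-7931/R_NMS-9616 = √(2.92×10^5) / (5.00)² = 540.4 / 25.00 = 21.61.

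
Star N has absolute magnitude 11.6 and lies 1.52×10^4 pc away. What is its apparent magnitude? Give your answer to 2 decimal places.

m = M + 5 log₁₀(d/10 pc) = 11.6 + 5 log₁₀(1.52×10^4/10)
  = 11.6 + 5 × 3.182 = 11.6 + 15.91 = 27.51.

27.51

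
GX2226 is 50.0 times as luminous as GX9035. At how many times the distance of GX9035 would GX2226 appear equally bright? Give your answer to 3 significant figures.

7.07

Equal flux requires L_GX2226/d_GX2226² = L_GX9035/d_GX9035², so d_GX2226/d_GX9035 = √(L_GX2226/L_GX9035)
= √(50.0) = 7.071.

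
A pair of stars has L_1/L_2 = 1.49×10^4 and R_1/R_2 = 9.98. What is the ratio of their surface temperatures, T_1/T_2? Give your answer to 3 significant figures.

L ∝ R²T⁴ gives T ∝ (L/R²)^(1/4), so
T_1/T_2 = (1.49×10^4 / 9.98²)^(1/4) = (149.6)^(1/4) = 3.497.

3.50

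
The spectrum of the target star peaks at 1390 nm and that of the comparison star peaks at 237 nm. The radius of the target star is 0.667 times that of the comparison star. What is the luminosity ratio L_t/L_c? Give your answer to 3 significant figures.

3.76×10^-4

Wien's law gives T ∝ 1/λ_max, so T_t/T_c = λ_c/λ_t = 237/1390 = 0.1705.
Then L ∝ R²T⁴ gives L_t/L_c = (0.667)² × (0.1705)⁴ = 0.4449 × 8.452×10^-4 = 3.760×10^-4.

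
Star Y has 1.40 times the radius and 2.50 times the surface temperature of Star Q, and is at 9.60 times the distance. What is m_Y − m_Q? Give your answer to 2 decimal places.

0.20

L_Y/L_Q = (1.40)²(2.50)⁴ = 76.56.
F_Y/F_Q = (L_Y/L_Q)/(d_Y/d_Q)² = 76.56/92.16 = 0.8308.
m_Y − m_Q = −2.5 log₁₀(0.8308) = 0.20.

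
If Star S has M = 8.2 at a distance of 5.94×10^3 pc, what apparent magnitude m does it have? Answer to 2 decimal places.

m = M + 5 log₁₀(d/10 pc) = 8.2 + 5 log₁₀(5.94×10^3/10)
  = 8.2 + 5 × 2.774 = 8.2 + 13.87 = 22.07.

22.07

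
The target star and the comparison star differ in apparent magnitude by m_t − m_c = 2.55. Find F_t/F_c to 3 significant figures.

F_t/F_c = 10^(−(m_t − m_c)/2.5) = 10^(-2.55/2.5) = 10^-1.020 = 0.09550.

0.0955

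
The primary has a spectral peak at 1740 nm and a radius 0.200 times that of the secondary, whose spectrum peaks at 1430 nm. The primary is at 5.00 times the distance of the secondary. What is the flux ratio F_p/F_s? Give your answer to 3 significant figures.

7.30×10^-4

Wien's law: T_p/T_s = λ_s/λ_p = 1430/1740 = 0.8218.
L_p/L_s = (R_p/R_s)²(T_p/T_s)⁴ = (0.200)²(0.8218)⁴ = 0.01825.
F_p/F_s = (L_p/L_s)/(d_p/d_s)² = 0.01825/(5.00)² = 7.299×10^-4.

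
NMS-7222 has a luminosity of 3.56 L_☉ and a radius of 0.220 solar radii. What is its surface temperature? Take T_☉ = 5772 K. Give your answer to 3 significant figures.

T/T_☉ = (L/L_☉)^(1/4) / (R/R_☉)^(1/2)
T = 5772 × (3.56)^(1/4) / √(0.220) = 5772 × 1.374 / 0.4690 = 1.690×10^4 K.

1.69×10^4 K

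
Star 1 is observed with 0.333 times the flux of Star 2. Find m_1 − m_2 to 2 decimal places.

m_1 − m_2 = −2.5 log₁₀(F_1/F_2) = −2.5 log₁₀(0.333) = −2.5 × (-0.478) = 1.194.

1.19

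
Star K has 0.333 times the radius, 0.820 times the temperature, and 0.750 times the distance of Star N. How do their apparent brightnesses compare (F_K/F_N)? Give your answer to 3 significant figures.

L_K/L_N = (R_K/R_N)²(T_K/T_N)⁴ = (0.333)² × (0.820)⁴ = 0.05014.
F_K/F_N = (L_K/L_N)/(d_K/d_N)² = 0.05014 / (0.750)² = 0.08913.

0.0891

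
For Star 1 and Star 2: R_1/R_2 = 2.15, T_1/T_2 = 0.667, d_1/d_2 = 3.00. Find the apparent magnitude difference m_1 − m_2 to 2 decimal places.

L_1/L_2 = (2.15)²(0.667)⁴ = 0.9149.
F_1/F_2 = (L_1/L_2)/(d_1/d_2)² = 0.9149/9.000 = 0.1017.
m_1 − m_2 = −2.5 log₁₀(0.1017) = 2.48.

2.48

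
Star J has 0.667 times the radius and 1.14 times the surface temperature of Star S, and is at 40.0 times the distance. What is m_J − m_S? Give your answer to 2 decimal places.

L_J/L_S = (0.667)²(1.14)⁴ = 0.7514.
F_J/F_S = (L_J/L_S)/(d_J/d_S)² = 0.7514/1600 = 4.696×10^-4.
m_J − m_S = −2.5 log₁₀(4.696×10^-4) = 8.32.

8.32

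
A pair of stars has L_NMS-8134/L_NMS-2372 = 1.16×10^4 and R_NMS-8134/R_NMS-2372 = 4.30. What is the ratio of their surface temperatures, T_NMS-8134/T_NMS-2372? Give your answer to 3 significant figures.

5.00

L ∝ R²T⁴ gives T ∝ (L/R²)^(1/4), so
T_NMS-8134/T_NMS-2372 = (1.16×10^4 / 4.30²)^(1/4) = (627.4)^(1/4) = 5.005.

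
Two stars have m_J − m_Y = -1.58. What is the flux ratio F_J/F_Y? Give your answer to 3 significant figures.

4.29

F_J/F_Y = 10^(−(m_J − m_Y)/2.5) = 10^(1.58/2.5) = 10^0.632 = 4.285.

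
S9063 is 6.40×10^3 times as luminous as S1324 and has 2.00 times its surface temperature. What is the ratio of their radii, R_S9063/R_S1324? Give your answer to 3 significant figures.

L ∝ R²T⁴ gives R ∝ √L / T², so
R_S9063/R_S1324 = √(6.40×10^3) / (2.00)² = 80.00 / 4.000 = 20.00.

20.0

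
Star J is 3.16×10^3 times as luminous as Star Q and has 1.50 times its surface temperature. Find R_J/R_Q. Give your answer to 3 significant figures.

L ∝ R²T⁴ gives R ∝ √L / T², so
R_J/R_Q = √(3.16×10^3) / (1.50)² = 56.21 / 2.250 = 24.98.

25.0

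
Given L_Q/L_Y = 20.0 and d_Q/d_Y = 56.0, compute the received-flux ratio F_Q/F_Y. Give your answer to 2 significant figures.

0.0064

F = L/(4πd²), so F_Q/F_Y = (L_Q/L_Y) / (d_Q/d_Y)²
= 20.0 / (56.0)² = 20.0 / 3136 = 0.006378.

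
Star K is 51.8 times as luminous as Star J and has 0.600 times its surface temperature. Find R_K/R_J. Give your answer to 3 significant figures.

L ∝ R²T⁴ gives R ∝ √L / T², so
R_K/R_J = √(51.8) / (0.600)² = 7.197 / 0.3600 = 19.99.

20.0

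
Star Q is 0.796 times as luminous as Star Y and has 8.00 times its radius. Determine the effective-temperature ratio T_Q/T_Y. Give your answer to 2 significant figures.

0.33

L ∝ R²T⁴ gives T ∝ (L/R²)^(1/4), so
T_Q/T_Y = (0.796 / 8.00²)^(1/4) = (0.01244)^(1/4) = 0.3340.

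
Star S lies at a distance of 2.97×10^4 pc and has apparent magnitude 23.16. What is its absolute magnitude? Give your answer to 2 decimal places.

M = m − 5 log₁₀(d/10 pc) = 23.16 − 5 log₁₀(2.97×10^4/10)
  = 23.16 − 5 × 3.473 = 23.16 − 17.36 = 5.80.

5.80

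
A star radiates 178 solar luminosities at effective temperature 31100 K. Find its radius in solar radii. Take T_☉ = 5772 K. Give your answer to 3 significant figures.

0.460 solar radii

R/R_☉ = √(L/L_☉) / (T/T_☉)² = √(178) / (5.388)²
       = 13.34 / 29.03 = 0.4596.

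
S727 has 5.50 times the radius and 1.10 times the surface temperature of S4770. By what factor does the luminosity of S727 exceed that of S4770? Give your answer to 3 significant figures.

44.3

From the Stefan–Boltzmann law, L ∝ R²T⁴, so
L_S727/L_S4770 = (R_S727/R_S4770)² (T_S727/T_S4770)⁴ = (5.50)² × (1.10)⁴ = 30.25 × 1.464 = 44.29.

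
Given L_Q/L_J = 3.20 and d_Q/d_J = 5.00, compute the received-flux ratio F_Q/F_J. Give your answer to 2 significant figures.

0.13

F = L/(4πd²), so F_Q/F_J = (L_Q/L_J) / (d_Q/d_J)²
= 3.20 / (5.00)² = 3.20 / 25.00 = 0.1280.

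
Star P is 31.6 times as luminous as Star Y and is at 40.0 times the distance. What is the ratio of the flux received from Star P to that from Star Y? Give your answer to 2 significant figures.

0.020

F = L/(4πd²), so F_P/F_Y = (L_P/L_Y) / (d_P/d_Y)²
= 31.6 / (40.0)² = 31.6 / 1600 = 0.01975.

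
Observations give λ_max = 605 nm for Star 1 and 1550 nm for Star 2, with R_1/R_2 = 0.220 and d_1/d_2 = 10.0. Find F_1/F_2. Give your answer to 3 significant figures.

0.0209

Wien's law: T_1/T_2 = λ_2/λ_1 = 1550/605 = 2.562.
L_1/L_2 = (R_1/R_2)²(T_1/T_2)⁴ = (0.220)²(2.562)⁴ = 2.085.
F_1/F_2 = (L_1/L_2)/(d_1/d_2)² = 2.085/(10.0)² = 0.02085.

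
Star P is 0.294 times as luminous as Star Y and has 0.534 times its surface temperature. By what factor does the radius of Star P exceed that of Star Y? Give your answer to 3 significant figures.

1.90

L ∝ R²T⁴ gives R ∝ √L / T², so
R_P/R_Y = √(0.294) / (0.534)² = 0.5422 / 0.2852 = 1.901.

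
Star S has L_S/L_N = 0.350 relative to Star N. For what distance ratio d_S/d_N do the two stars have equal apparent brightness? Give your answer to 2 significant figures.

Equal flux requires L_S/d_S² = L_N/d_N², so d_S/d_N = √(L_S/L_N)
= √(0.350) = 0.5916.

0.59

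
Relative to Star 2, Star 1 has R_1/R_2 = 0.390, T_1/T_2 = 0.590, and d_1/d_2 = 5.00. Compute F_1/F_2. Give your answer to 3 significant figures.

7.37×10^-4

L_1/L_2 = (R_1/R_2)²(T_1/T_2)⁴ = (0.390)² × (0.590)⁴ = 0.01843.
F_1/F_2 = (L_1/L_2)/(d_1/d_2)² = 0.01843 / (5.00)² = 7.372×10^-4.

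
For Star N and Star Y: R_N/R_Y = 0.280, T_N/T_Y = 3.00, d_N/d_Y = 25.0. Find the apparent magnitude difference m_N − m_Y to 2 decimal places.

L_N/L_Y = (0.280)²(3.00)⁴ = 6.350.
F_N/F_Y = (L_N/L_Y)/(d_N/d_Y)² = 6.350/625.0 = 0.01016.
m_N − m_Y = −2.5 log₁₀(0.01016) = 4.98.

4.98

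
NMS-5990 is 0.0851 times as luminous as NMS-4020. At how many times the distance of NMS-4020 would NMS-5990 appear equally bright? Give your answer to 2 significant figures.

Equal flux requires L_NMS-5990/d_NMS-5990² = L_NMS-4020/d_NMS-4020², so d_NMS-5990/d_NMS-4020 = √(L_NMS-5990/L_NMS-4020)
= √(0.0851) = 0.2917.

0.29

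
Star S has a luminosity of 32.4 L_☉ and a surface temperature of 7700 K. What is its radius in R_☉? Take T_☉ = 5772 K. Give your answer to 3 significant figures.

R/R_☉ = √(L/L_☉) / (T/T_☉)² = √(32.4) / (1.334)²
       = 5.692 / 1.780 = 3.198.

3.20 R_☉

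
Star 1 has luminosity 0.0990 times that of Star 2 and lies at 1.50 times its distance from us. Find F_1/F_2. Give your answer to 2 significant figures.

F = L/(4πd²), so F_1/F_2 = (L_1/L_2) / (d_1/d_2)²
= 0.0990 / (1.50)² = 0.0990 / 2.250 = 0.04400.

0.044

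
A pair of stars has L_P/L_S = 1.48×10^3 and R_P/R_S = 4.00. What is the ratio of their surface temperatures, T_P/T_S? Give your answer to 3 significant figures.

3.10

L ∝ R²T⁴ gives T ∝ (L/R²)^(1/4), so
T_P/T_S = (1.48×10^3 / 4.00²)^(1/4) = (92.50)^(1/4) = 3.101.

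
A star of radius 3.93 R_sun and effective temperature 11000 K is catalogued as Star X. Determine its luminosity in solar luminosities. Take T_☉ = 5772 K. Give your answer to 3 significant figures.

204 solar luminosities

L/L_☉ = (R/R_☉)² (T/T_☉)⁴ = (3.93)² × (11000/5772)⁴
       = 15.44 × (1.906)⁴ = 15.44 × 13.19 = 203.7.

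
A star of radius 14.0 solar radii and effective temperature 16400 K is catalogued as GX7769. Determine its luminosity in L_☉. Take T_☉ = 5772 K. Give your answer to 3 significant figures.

L/L_☉ = (R/R_☉)² (T/T_☉)⁴ = (14.0)² × (16400/5772)⁴
       = 196.0 × (2.841)⁴ = 196.0 × 65.17 = 1.277×10^4.

1.28×10^4 L_☉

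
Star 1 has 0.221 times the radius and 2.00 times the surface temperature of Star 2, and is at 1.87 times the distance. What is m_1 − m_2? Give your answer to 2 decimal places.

1.63

L_1/L_2 = (0.221)²(2.00)⁴ = 0.7815.
F_1/F_2 = (L_1/L_2)/(d_1/d_2)² = 0.7815/3.497 = 0.2235.
m_1 − m_2 = −2.5 log₁₀(0.2235) = 1.63.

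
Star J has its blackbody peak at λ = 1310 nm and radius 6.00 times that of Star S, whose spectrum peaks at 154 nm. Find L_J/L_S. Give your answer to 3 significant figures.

0.00688

Wien's law gives T ∝ 1/λ_max, so T_J/T_S = λ_S/λ_J = 154/1310 = 0.1176.
Then L ∝ R²T⁴ gives L_J/L_S = (6.00)² × (0.1176)⁴ = 36.00 × 1.910×10^-4 = 0.006875.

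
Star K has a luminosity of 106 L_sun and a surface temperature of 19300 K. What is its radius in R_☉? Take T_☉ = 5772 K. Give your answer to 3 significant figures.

R/R_☉ = √(L/L_☉) / (T/T_☉)² = √(106) / (3.344)²
       = 10.30 / 11.18 = 0.9209.

0.921 R_☉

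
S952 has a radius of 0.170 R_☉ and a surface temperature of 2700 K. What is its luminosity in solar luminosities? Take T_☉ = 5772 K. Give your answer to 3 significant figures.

0.00138 solar luminosities

L/L_☉ = (R/R_☉)² (T/T_☉)⁴ = (0.170)² × (2700/5772)⁴
       = 0.02890 × (0.4678)⁴ = 0.02890 × 0.04788 = 0.001384.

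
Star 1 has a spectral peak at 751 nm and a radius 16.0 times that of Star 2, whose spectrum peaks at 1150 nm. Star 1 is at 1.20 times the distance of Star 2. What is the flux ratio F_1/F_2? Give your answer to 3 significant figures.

977

Wien's law: T_1/T_2 = λ_2/λ_1 = 1150/751 = 1.531.
L_1/L_2 = (R_1/R_2)²(T_1/T_2)⁴ = (16.0)²(1.531)⁴ = 1408.
F_1/F_2 = (L_1/L_2)/(d_1/d_2)² = 1408/(1.20)² = 977.5.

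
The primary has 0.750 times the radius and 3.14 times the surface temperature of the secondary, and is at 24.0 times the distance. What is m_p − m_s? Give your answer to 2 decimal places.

2.56

L_p/L_s = (0.750)²(3.14)⁴ = 54.68.
F_p/F_s = (L_p/L_s)/(d_p/d_s)² = 54.68/576.0 = 0.09493.
m_p − m_s = −2.5 log₁₀(0.09493) = 2.56.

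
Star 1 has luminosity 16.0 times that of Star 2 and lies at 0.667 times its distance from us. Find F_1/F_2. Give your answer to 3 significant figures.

F = L/(4πd²), so F_1/F_2 = (L_1/L_2) / (d_1/d_2)²
= 16.0 / (0.667)² = 16.0 / 0.4449 = 35.96.

36.0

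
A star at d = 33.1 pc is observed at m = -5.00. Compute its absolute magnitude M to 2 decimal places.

-7.60

M = m − 5 log₁₀(d/10 pc) = -5.00 − 5 log₁₀(33.1/10)
  = -5.00 − 5 × 0.520 = -5.00 − 2.60 = -7.60.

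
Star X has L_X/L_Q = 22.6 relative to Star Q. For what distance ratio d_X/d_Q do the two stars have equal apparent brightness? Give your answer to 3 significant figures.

4.75

Equal flux requires L_X/d_X² = L_Q/d_Q², so d_X/d_Q = √(L_X/L_Q)
= √(22.6) = 4.754.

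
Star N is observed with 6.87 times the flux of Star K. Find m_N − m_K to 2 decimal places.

-2.09

m_N − m_K = −2.5 log₁₀(F_N/F_K) = −2.5 log₁₀(6.87) = −2.5 × (0.837) = -2.092.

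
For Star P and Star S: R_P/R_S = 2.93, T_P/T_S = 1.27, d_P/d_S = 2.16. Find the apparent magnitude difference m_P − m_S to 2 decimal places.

L_P/L_S = (2.93)²(1.27)⁴ = 22.33.
F_P/F_S = (L_P/L_S)/(d_P/d_S)² = 22.33/4.666 = 4.787.
m_P − m_S = −2.5 log₁₀(4.787) = -1.70.

-1.70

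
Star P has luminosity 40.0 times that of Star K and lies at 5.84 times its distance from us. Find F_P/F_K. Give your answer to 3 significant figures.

F = L/(4πd²), so F_P/F_K = (L_P/L_K) / (d_P/d_K)²
= 40.0 / (5.84)² = 40.0 / 34.11 = 1.173.

1.17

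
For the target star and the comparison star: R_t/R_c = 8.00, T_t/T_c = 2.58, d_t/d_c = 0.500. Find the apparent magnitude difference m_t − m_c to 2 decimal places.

L_t/L_c = (8.00)²(2.58)⁴ = 2836.
F_t/F_c = (L_t/L_c)/(d_t/d_c)² = 2836/0.2500 = 1.134×10^4.
m_t − m_c = −2.5 log₁₀(1.134×10^4) = -10.14.

-10.14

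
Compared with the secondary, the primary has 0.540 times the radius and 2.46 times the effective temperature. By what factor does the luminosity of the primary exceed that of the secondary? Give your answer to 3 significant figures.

10.7

From the Stefan–Boltzmann law, L ∝ R²T⁴, so
L_p/L_s = (R_p/R_s)² (T_p/T_s)⁴ = (0.540)² × (2.46)⁴ = 0.2916 × 36.62 = 10.68.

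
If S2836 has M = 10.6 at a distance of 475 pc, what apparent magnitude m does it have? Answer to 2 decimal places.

18.98

m = M + 5 log₁₀(d/10 pc) = 10.6 + 5 log₁₀(475/10)
  = 10.6 + 5 × 1.677 = 10.6 + 8.38 = 18.98.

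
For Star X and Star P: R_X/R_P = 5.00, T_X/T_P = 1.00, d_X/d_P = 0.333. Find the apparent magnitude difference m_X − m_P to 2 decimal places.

-5.88

L_X/L_P = (5.00)²(1.00)⁴ = 25.00.
F_X/F_P = (L_X/L_P)/(d_X/d_P)² = 25.00/0.1109 = 225.5.
m_X − m_P = −2.5 log₁₀(225.5) = -5.88.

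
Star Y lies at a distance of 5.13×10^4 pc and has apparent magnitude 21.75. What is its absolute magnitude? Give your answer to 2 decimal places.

M = m − 5 log₁₀(d/10 pc) = 21.75 − 5 log₁₀(5.13×10^4/10)
  = 21.75 − 5 × 3.710 = 21.75 − 18.55 = 3.20.

3.20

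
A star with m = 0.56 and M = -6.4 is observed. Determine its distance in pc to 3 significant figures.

m − M = 5 log₁₀(d/10 pc)
0.56 − (-6.4) = 6.96 = 5 log₁₀(d/10)
d = 10 × 10^(6.96/5) = 10 × 10^1.392 = 246.6 pc.

247 pc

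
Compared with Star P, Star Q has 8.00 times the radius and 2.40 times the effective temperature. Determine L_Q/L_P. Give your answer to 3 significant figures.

2.12×10^3

From the Stefan–Boltzmann law, L ∝ R²T⁴, so
L_Q/L_P = (R_Q/R_P)² (T_Q/T_P)⁴ = (8.00)² × (2.40)⁴ = 64.00 × 33.18 = 2123.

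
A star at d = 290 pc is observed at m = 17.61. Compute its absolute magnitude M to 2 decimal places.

10.30

M = m − 5 log₁₀(d/10 pc) = 17.61 − 5 log₁₀(290/10)
  = 17.61 − 5 × 1.462 = 17.61 − 7.31 = 10.30.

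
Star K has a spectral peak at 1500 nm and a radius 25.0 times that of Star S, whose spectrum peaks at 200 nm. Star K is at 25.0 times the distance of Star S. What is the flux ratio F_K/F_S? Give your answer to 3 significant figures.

Wien's law: T_K/T_S = λ_S/λ_K = 200/1500 = 0.1333.
L_K/L_S = (R_K/R_S)²(T_K/T_S)⁴ = (25.0)²(0.1333)⁴ = 0.1975.
F_K/F_S = (L_K/L_S)/(d_K/d_S)² = 0.1975/(25.0)² = 3.160×10^-4.

3.16×10^-4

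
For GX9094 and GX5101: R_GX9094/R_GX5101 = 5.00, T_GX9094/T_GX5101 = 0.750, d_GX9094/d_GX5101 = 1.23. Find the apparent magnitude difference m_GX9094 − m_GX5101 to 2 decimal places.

L_GX9094/L_GX5101 = (5.00)²(0.750)⁴ = 7.910.
F_GX9094/F_GX5101 = (L_GX9094/L_GX5101)/(d_GX9094/d_GX5101)² = 7.910/1.513 = 5.228.
m_GX9094 − m_GX5101 = −2.5 log₁₀(5.228) = -1.80.

-1.80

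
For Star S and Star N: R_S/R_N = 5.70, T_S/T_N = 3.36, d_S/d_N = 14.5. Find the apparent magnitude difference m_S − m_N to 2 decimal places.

-3.24

L_S/L_N = (5.70)²(3.36)⁴ = 4141.
F_S/F_N = (L_S/L_N)/(d_S/d_N)² = 4141/210.2 = 19.70.
m_S − m_N = −2.5 log₁₀(19.70) = -3.24.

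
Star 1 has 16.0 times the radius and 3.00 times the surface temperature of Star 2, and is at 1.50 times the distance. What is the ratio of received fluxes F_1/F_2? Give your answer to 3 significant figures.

L_1/L_2 = (R_1/R_2)²(T_1/T_2)⁴ = (16.0)² × (3.00)⁴ = 2.074×10^4.
F_1/F_2 = (L_1/L_2)/(d_1/d_2)² = 2.074×10^4 / (1.50)² = 9216.

9.22×10^3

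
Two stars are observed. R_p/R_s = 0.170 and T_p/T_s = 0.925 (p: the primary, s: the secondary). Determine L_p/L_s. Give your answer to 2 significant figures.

From the Stefan–Boltzmann law, L ∝ R²T⁴, so
L_p/L_s = (R_p/R_s)² (T_p/T_s)⁴ = (0.170)² × (0.925)⁴ = 0.02890 × 0.7321 = 0.02116.

0.021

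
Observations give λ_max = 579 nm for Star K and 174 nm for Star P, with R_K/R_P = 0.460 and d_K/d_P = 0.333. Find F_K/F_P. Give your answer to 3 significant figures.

Wien's law: T_K/T_P = λ_P/λ_K = 174/579 = 0.3005.
L_K/L_P = (R_K/R_P)²(T_K/T_P)⁴ = (0.460)²(0.3005)⁴ = 0.001726.
F_K/F_P = (L_K/L_P)/(d_K/d_P)² = 0.001726/(0.333)² = 0.01556.

0.0156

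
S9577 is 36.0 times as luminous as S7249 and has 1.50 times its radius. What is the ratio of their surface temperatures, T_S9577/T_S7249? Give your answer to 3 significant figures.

L ∝ R²T⁴ gives T ∝ (L/R²)^(1/4), so
T_S9577/T_S7249 = (36.0 / 1.50²)^(1/4) = (16.00)^(1/4) = 2.000.

2.00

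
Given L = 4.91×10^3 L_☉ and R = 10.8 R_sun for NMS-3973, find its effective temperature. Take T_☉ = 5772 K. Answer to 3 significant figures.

T/T_☉ = (L/L_☉)^(1/4) / (R/R_☉)^(1/2)
T = 5772 × (4.91×10^3)^(1/4) / √(10.8) = 5772 × 8.371 / 3.286 = 1.470×10^4 K.

1.47×10^4 K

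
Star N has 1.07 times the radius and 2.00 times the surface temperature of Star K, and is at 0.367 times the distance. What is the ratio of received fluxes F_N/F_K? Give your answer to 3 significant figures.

L_N/L_K = (R_N/R_K)²(T_N/T_K)⁴ = (1.07)² × (2.00)⁴ = 18.32.
F_N/F_K = (L_N/L_K)/(d_N/d_K)² = 18.32 / (0.367)² = 136.0.

136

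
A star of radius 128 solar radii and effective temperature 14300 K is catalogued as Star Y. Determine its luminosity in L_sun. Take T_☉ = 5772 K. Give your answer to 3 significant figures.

L/L_☉ = (R/R_☉)² (T/T_☉)⁴ = (128)² × (14300/5772)⁴
       = 1.638×10^4 × (2.477)⁴ = 1.638×10^4 × 37.67 = 6.172×10^5.

6.17×10^5 L_sun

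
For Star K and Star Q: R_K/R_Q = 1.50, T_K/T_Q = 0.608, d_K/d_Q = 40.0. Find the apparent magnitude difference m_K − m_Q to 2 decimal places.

9.29

L_K/L_Q = (1.50)²(0.608)⁴ = 0.3075.
F_K/F_Q = (L_K/L_Q)/(d_K/d_Q)² = 0.3075/1600 = 1.922×10^-4.
m_K − m_Q = −2.5 log₁₀(1.922×10^-4) = 9.29.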